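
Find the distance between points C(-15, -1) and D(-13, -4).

d = sqrt((2)^2 + (-3)^2) = sqrt(13)

sqrt(13)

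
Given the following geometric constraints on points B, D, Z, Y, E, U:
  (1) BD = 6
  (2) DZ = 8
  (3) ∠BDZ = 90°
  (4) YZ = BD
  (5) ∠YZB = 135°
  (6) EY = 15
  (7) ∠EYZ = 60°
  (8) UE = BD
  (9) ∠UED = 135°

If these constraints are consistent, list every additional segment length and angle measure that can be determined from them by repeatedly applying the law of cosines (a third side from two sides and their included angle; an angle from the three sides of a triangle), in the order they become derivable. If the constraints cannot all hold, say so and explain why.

The constraints are consistent. Derivable facts, in order:
After 1 step:
- BZ = 10
- ZE = 3·√19
After 2 steps:
- BY ≈ 14.86
- ∠BZD = 36.87°
- ∠DBZ = 53.13°
- ∠EZY = 96.59°
- ∠YEZ = 23.41°
After 3 steps:
- ∠BYZ = 28.41°
- ∠YBZ = 16.59°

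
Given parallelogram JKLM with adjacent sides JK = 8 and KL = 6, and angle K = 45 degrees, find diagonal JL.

Using the law of cosines:
d^2 = 8^2 + 6^2 - 2(8)(6)cos(45 degrees)
d^2 = 64 + 36 - 96*sqrt(2)/2
d^2 = 100 - 48*sqrt(2)
d = 2*sqrt(25 - 12*sqrt(2))

2*sqrt(25 - 12*sqrt(2))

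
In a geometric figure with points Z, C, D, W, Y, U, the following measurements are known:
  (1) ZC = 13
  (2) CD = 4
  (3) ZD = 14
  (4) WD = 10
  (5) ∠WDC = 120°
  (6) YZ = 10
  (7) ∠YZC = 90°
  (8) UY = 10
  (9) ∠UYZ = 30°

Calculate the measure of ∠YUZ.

Step 1: By the law of cosines on triangle UYZ: UZ² = 10² + 10² − 2·10·10·cos(30°) = 26.79, so UZ ≈ 5.18.
Step 2: By the inverse law of cosines on triangle YUZ: cos(∠YUZ) = (10² + 5.18² − 10²) / (2·10·5.18) = 26.79/103.53 = 0.2588, so ∠YUZ = 75°.

Therefore, the measure of angle ∠YUZ = 75°.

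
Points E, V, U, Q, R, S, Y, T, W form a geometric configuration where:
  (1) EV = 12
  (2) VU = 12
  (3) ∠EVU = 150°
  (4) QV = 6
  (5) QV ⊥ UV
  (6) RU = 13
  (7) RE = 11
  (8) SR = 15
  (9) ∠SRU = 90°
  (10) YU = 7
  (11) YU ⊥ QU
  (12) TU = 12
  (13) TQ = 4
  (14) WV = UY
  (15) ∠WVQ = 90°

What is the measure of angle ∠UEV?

Step 1: By the law of cosines on triangle EVU: EU² = 12² + 12² − 2·12·12·cos(150°) = 537.42, so EU ≈ 23.18.
Step 2: By the inverse law of cosines on triangle UEV: cos(∠UEV) = (23.18² + 12² − 12²) / (2·23.18·12) = 537.42/556.37 = 0.9659, so ∠UEV = 15°.

Therefore, the measure of angle ∠UEV = 15°.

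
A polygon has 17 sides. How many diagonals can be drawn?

Each of the 17 vertices connects to 14 non-adjacent vertices via diagonals.
Total connections = 17 × 14 = 238, but each diagonal is counted twice.
Number of diagonals = 238 / 2 = 119.

119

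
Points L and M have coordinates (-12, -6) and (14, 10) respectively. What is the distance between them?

d = sqrt((14 - -12)^2 + (10 - -6)^2)
d = sqrt(26^2 + 16^2)
d = sqrt(676 + 256)
d = sqrt(932) = 2*sqrt(233)

2*sqrt(233)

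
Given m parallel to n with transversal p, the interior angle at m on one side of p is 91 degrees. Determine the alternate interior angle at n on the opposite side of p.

Alternate interior angles formed by parallel lines and a transversal are equal.
The given angle is 91 degrees.
The alternate interior angle = 91 degrees.

91 degrees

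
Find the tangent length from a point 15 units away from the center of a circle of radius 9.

Let T be the point of tangency. Then CT ⊥ PT (radius ⊥ tangent).
In right triangle CTP: CP² = CT² + PT²
15² = 9² + PT²
PT² = 144, PT = 12

12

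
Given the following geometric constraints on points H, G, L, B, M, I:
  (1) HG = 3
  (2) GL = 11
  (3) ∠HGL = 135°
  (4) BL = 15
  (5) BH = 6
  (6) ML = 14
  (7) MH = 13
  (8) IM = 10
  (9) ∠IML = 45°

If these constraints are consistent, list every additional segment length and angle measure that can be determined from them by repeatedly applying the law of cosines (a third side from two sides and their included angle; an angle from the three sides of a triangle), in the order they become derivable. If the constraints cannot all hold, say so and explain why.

The constraints are consistent. Derivable facts, in order:
After 1 step:
- HL ≈ 13.29
- LI ≈ 9.9
After 2 steps:
- ∠BHL = 94.43°
- ∠BLH = 23.5°
- ∠GHL = 35.82°
- ∠GLH = 9.18°
- ∠HBL = 62.06°
- ∠HLM = 56.82°
- ∠HML = 58.84°
- ∠ILM = 45.58°
- ∠LHM = 64.34°
- ∠LIM = 89.42°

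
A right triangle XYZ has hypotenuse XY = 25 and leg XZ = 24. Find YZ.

By the Pythagorean theorem: YZ^2 = XY^2 - XZ^2
YZ^2 = 25^2 - 24^2 = 625 - 576 = 49
YZ = sqrt(49) = 7

7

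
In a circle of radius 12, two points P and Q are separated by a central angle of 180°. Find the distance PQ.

Chord = 2(12) sin(90°) = 24

24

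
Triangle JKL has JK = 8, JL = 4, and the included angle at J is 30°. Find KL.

When two sides and the included angle are known, the law of cosines gives the third side.
c^2 = a^2 + b^2 - 2ab cos(C) generalizes the Pythagorean theorem to non-right triangles.
Here: KL^2 = 64 + 16 - 64*(sqrt(3)/2) = 80 - 32*sqrt(3)
KL = 4*sqrt(5 - 2*sqrt(3))

4*sqrt(5 - 2*sqrt(3))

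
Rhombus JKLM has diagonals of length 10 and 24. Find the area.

Area = (10 * 24) / 2 = 240 / 2 = 120

120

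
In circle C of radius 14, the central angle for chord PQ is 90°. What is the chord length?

Chord length = 2r sin(θ/2)
= 2 × 14 × sin(90°/2)
= 2 × 14 × sin(45°)
= 14*sqrt(2)

14*sqrt(2)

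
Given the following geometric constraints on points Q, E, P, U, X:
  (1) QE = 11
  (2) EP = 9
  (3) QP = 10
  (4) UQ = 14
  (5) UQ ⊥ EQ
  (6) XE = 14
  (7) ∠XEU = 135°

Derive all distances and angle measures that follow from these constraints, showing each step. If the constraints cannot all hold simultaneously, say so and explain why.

The constraints are consistent.

Step 1: From EQ = 11, QU = 14, and ∠EQU = 90°, by the law of cosines:
  EU² = EQ² + QU² - 2·EQ·QU·cos(90°) = 121 + 196 - 0 = 317
  EU ≈ 17.8

Step 2: From QE = 11, QP = 10, EP = 9, by the inverse law of cosines:
  cos(∠EQP) = (QE² + QP² - EP²) / (2·QE·QP)
  ∠EQP = 50.48°

Step 3: From EP = 9, EQ = 11, PQ = 10, by the inverse law of cosines:
  cos(∠PEQ) = (EP² + EQ² - PQ²) / (2·EP·EQ)
  ∠PEQ = 58.99°

Step 4: From PE = 9, PQ = 10, EQ = 11, by the inverse law of cosines:
  cos(∠EPQ) = (PE² + PQ² - EQ²) / (2·PE·PQ)
  ∠EPQ = 70.53°

Step 5: From UE = 17.8, EX = 14, and ∠UEX = 135°, by the law of cosines:
  UX² = UE² + EX² - 2·UE·EX·cos(135°) = 317 + 196 + 352.5 = 865.5
  UX ≈ 29.42

Step 6: From EQ = 11, EU = 17.8, QU = 14, by the inverse law of cosines:
  cos(∠QEU) = (EQ² + EU² - QU²) / (2·EQ·EU)
  ∠QEU = 51.84°

Step 7: From UE = 17.8, UQ = 14, EQ = 11, by the inverse law of cosines:
  cos(∠EUQ) = (UE² + UQ² - EQ²) / (2·UE·UQ)
  ∠EUQ = 38.16°

Step 8: From UE = 17.8, UX = 29.42, EX = 14, by the inverse law of cosines:
  cos(∠EUX) = (UE² + UX² - EX²) / (2·UE·UX)
  ∠EUX = 19.66°

Step 9: From XE = 14, XU = 29.42, EU = 17.8, by the inverse law of cosines:
  cos(∠EXU) = (XE² + XU² - EU²) / (2·XE·XU)
  ∠EXU = 25.34°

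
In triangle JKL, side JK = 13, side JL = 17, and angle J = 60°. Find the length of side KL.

When two sides and the included angle are known, the law of cosines gives the third side.
c^2 = a^2 + b^2 - 2ab cos(C) generalizes the Pythagorean theorem to non-right triangles.
Here: KL^2 = 169 + 289 - 442*(1/2) = 237
KL = sqrt(237)

sqrt(237)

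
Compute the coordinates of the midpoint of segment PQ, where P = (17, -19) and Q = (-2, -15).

The midpoint is the point halfway along the segment.
Move half the horizontal distance: 17 + (-2 - 17)/2 = 17 + -19/2 = 15/2
Move half the vertical distance: -19 + (-15 - -19)/2 = -19 + 4/2 = -17
Midpoint = (15/2, -17)

(15/2, -17)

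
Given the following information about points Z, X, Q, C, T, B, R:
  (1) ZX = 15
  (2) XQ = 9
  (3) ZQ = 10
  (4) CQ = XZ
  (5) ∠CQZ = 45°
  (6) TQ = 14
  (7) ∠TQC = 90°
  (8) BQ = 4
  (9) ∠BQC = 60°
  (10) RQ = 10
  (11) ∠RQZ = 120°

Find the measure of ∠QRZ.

Step 1: By the law of cosines on triangle RQZ: RZ² = 10² + 10² − 2·10·10·cos(120°) = 300, so RZ = 10·√3.
Step 2: By the inverse law of cosines on triangle QRZ: cos(∠QRZ) = (10² + (10·√3)² − 10²) / (2·10·10·√3) = 300/346.41 = 0.866, so ∠QRZ = 30°.

Therefore, the measure of angle ∠QRZ = 30°.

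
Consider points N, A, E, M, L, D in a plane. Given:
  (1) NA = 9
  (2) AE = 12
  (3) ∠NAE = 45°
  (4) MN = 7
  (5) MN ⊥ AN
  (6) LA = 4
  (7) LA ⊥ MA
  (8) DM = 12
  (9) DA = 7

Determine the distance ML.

Step 1: By the law of cosines on triangle ANM: AM² = 9² + 7² − 2·9·7·cos(90°) = 130, so AM = √130.
Step 2: By the law of cosines on triangle MAL: ML² = √130² + 4² − 2·√130·4·cos(90°) = 146, so ML = √146.

Therefore, the length of ML = √146.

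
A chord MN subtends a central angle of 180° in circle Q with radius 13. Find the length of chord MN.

Drop a perpendicular from the center to the chord, bisecting both the chord and the central angle.
Each half-chord = r sin(θ/2) = 13 sin(90°).
The full chord = 2 × 13 × sin(90°) = 26.

26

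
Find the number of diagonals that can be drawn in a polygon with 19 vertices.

Each of the 19 vertices connects to 16 non-adjacent vertices via diagonals.
Total connections = 19 × 16 = 304, but each diagonal is counted twice.
Number of diagonals = 304 / 2 = 152.

152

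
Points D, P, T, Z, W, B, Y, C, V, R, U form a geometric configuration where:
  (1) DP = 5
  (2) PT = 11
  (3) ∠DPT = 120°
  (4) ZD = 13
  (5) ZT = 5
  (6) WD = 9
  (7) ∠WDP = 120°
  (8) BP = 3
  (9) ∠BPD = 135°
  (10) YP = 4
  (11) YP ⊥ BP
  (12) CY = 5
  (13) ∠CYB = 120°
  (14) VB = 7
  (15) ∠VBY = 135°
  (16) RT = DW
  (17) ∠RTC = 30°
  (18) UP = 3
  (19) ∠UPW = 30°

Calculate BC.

Step 1: By the law of cosines on triangle BPY: BY² = 3² + 4² − 2·3·4·cos(90°) = 25, so BY = 5.
Step 2: By the law of cosines on triangle BYC: BC² = 5² + 5² − 2·5·5·cos(120°) = 75, so BC = 5·√3.

Therefore, the length of BC = 5·√3.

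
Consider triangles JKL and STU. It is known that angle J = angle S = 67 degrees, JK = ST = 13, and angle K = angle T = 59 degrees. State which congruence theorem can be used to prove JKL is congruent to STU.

The given information provides:
angle J = angle S = 67 degrees, JK = ST = 13, and angle K = angle T = 59 degrees
This matches the ASA congruence theorem.
Two pairs of corresponding angles and the included side are equal (Angle-Side-Angle).

ASA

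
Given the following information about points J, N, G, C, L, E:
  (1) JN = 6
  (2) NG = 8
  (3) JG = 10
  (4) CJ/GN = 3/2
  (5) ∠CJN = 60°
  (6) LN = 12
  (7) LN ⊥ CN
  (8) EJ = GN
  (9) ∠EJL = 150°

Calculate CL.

From the given relations: CJ = 3/2·GN = 3/2·8 = 12.
Step 1: By the law of cosines on triangle CJN: CN² = 12² + 6² − 2·12·6·cos(60°) = 108, so CN = 6·√3.
Step 2: By the law of cosines on triangle CNL: CL² = (6·√3)² + 12² − 2·6·√3·12·cos(90°) = 252, so CL = 6·√7.

Therefore, the length of CL = 6·√7.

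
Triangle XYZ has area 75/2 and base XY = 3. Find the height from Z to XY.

Area = (1/2) * base * height
height = 2 * Area / base
height = 2 * 75/2 / 3
height = 75 / 3
height = 25

25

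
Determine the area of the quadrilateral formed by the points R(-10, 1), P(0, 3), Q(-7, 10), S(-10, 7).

Shoelace: sum of cross terms = 102, Area = (1/2)|102| = 51

51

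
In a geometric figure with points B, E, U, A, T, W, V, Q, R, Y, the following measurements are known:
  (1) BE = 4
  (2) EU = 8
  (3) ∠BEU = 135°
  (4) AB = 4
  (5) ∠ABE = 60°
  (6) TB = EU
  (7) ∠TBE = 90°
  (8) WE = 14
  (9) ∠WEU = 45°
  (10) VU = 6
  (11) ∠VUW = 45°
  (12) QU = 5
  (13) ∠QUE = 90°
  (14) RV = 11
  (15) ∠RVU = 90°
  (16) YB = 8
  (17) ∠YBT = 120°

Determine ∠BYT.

From the given relations: TB = EU = 8.
Step 1: By the law of cosines on triangle YBT: YT² = 8² + 8² − 2·8·8·cos(120°) = 192, so YT = 8·√3.
Step 2: By the inverse law of cosines on triangle BYT: cos(∠BYT) = (8² + (8·√3)² − 8²) / (2·8·8·√3) = 192/221.7 = 0.866, so ∠BYT = 30°.

Therefore, the measure of angle ∠BYT = 30°.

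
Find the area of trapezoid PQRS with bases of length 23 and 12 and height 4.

Area = (23 + 12) * 4 / 2 = 140 / 2 = 70

70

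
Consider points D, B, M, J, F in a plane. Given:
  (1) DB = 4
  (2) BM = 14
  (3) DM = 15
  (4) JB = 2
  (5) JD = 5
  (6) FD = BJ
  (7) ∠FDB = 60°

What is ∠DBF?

From the given relations: FD = BJ = 2.
Step 1: By the law of cosines on triangle BDF: BF² = 4² + 2² − 2·4·2·cos(60°) = 12, so BF = 2·√3.
Step 2: By the inverse law of cosines on triangle DBF: cos(∠DBF) = (4² + (2·√3)² − 2²) / (2·4·2·√3) = 24/27.71 = 0.866, so ∠DBF = 30°.

Therefore, the measure of angle ∠DBF = 30°.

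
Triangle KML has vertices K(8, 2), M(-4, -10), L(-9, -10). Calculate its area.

Shoelace: Area = (1/2)|8(-10--10) + -4(-10-2) + -9(2--10)| = (1/2)(60) = 30

30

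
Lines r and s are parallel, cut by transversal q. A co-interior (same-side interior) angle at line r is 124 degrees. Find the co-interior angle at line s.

Co-interior angles sum to 180: 180 - 124 = 56 degrees.

56 degrees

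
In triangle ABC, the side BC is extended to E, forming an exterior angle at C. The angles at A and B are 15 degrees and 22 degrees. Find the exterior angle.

The interior angle at C is 180 - 15 - 22 = 143 degrees.
The exterior angle and interior angle at C are supplementary:
Exterior angle = 180 - 143 = 37 degrees.

37 degrees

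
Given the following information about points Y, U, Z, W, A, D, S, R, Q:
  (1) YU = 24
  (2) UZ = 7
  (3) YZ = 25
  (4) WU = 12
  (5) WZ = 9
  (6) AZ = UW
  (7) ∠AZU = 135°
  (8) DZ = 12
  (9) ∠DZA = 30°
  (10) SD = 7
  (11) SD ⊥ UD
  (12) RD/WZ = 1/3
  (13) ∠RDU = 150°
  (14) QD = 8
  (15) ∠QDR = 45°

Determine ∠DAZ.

From the given relations: AZ = UW = 12.
Step 1: By the law of cosines on triangle AZD: AD² = 12² + 12² − 2·12·12·cos(30°) = 38.58, so AD ≈ 6.21.
Step 2: By the inverse law of cosines on triangle DAZ: cos(∠DAZ) = (6.21² + 12² − 12²) / (2·6.21·12) = 38.58/149.08 = 0.2588, so ∠DAZ = 75°.

Therefore, the measure of angle ∠DAZ = 75°.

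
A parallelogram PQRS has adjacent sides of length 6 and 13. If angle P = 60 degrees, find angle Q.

Consecutive angles are supplementary: angle Q = 180 - 60 = 120 degrees.

120 degrees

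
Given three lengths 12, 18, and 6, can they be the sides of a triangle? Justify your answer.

No.
The triangle inequality is violated: 12 + 6 = 18 ≤ 18.
These lengths cannot form a triangle.

No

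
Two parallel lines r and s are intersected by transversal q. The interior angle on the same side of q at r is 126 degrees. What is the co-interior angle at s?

Co-interior (same-side interior) angles are between the parallel lines on the same side of the transversal.
Unlike corresponding or alternate interior angles, they are supplementary rather than equal.
So the angle = 180 - 126 = 54 degrees.

54 degrees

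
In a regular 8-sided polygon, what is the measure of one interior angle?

Each interior angle of a regular n-gon is (n - 2) * 180 / n.
For n = 8: (8 - 2) * 180 / 8 = 1080/8 = 135 degrees.

135 degrees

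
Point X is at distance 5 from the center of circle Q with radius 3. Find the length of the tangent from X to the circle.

Let T be the point of tangency. Then QT ⊥ XT (radius ⊥ tangent).
In right triangle QTX: QX² = QT² + XT²
5² = 3² + XT²
XT² = 16, XT = 4

4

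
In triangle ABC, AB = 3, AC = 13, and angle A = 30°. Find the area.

Area = (1/2) * AB * AC * sin(A)
Area = (1/2) * 3 * 13 * sin(30°)
Area = (1/2) * 3 * 13 * 1/2
Area = 39/4

39/4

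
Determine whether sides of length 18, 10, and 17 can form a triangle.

Check all three triangle inequalities:
18 + 10 = 28 > 17 ✓
18 + 17 = 35 > 10 ✓
10 + 17 = 27 > 18 ✓
All conditions hold, so these sides form a valid triangle.

Yes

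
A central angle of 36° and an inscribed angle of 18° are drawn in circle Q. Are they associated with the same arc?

By the inscribed angle theorem, if both angles subtend the same arc, the inscribed angle must be half the central angle.
Half of 36° = 18°, which equals the given inscribed angle of 18°.
Therefore, yes, they correspond to the same arc.

Yes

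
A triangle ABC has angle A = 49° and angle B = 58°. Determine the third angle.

By the triangle angle sum property, the three interior angles of any triangle add up to 180°.
We know angle A = 49° and angle B = 58°, so their sum is 107°.
Therefore angle C = 180° - 107° = 73°.

73 degrees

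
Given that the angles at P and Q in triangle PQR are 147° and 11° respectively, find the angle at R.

By the triangle angle sum property, the three interior angles of any triangle add up to 180°.
We know angle P = 147° and angle Q = 11°, so their sum is 158°.
Therefore angle R = 180° - 158° = 22°.

22 degrees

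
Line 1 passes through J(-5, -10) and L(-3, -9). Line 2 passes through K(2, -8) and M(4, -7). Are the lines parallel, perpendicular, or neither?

Slope of line 1: m1 = (-9 - -10)/(-3 - -5) = 1/2 = 1/2
Slope of line 2: m2 = (-7 - -8)/(4 - 2) = 1/2 = 1/2
m1 = m2, so the lines are parallel.

Parallel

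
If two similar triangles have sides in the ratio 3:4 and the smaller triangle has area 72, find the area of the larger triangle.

For similar figures, the area ratio equals the square of the side ratio.
Side ratio (the smaller triangle to the larger triangle) = 3:4, so area ratio = 3^2:4^2 = 9:16.
If the area of the smaller triangle is 72, then the area of the larger triangle = 72 * (16/9) = 128.

128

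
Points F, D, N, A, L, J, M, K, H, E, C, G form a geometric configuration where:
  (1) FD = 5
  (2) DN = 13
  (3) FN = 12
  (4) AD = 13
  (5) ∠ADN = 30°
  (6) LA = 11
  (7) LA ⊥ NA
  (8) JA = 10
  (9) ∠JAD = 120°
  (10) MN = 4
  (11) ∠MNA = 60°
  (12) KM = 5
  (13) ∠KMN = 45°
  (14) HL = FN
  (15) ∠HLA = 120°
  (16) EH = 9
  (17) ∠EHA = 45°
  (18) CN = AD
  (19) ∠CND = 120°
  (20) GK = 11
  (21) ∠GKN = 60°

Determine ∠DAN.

Step 1: By the law of cosines on triangle ADN: AN² = 13² + 13² − 2·13·13·cos(30°) = 45.28, so AN ≈ 6.73.
Step 2: By the inverse law of cosines on triangle DAN: cos(∠DAN) = (13² + 6.73² − 13²) / (2·13·6.73) = 45.28/174.96 = 0.2588, so ∠DAN = 75°.

Therefore, the measure of angle ∠DAN = 75°.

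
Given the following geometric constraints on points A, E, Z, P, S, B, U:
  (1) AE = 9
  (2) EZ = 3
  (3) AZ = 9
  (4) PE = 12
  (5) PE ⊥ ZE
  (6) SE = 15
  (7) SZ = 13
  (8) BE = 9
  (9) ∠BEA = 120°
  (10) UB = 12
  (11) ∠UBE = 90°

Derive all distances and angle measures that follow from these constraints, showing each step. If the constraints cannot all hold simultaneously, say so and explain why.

The constraints are consistent.

Step 1: From AE = 9, EB = 9, and ∠AEB = 120°, by the law of cosines:
  AB² = AE² + EB² - 2·AE·EB·cos(120°) = 81 + 81 + 81 = 243
  AB = 9·√3

Step 2: From EB = 9, BU = 12, and ∠EBU = 90°, by the law of cosines:
  EU² = EB² + BU² - 2·EB·BU·cos(90°) = 81 + 144 - 0 = 225
  EU = 15

Step 3: From ZE = 3, EP = 12, and ∠ZEP = 90°, by the law of cosines:
  ZP² = ZE² + EP² - 2·ZE·EP·cos(90°) = 9 + 144 - 0 = 153
  ZP = 3·√17

Step 4: From AE = 9, AZ = 9, EZ = 3, by the inverse law of cosines:
  cos(∠EAZ) = (AE² + AZ² - EZ²) / (2·AE·AZ)
  ∠EAZ = 19.19°

Step 5: From EA = 9, EZ = 3, AZ = 9, by the inverse law of cosines:
  cos(∠AEZ) = (EA² + EZ² - AZ²) / (2·EA·EZ)
  ∠AEZ = 80.41°

Step 6: From ES = 15, EZ = 3, SZ = 13, by the inverse law of cosines:
  cos(∠SEZ) = (ES² + EZ² - SZ²) / (2·ES·EZ)
  ∠SEZ = 43.76°

Step 7: From ZA = 9, ZE = 3, AE = 9, by the inverse law of cosines:
  cos(∠AZE) = (ZA² + ZE² - AE²) / (2·ZA·ZE)
  ∠AZE = 80.41°

Step 8: From ZE = 3, ZS = 13, ES = 15, by the inverse law of cosines:
  cos(∠EZS) = (ZE² + ZS² - ES²) / (2·ZE·ZS)
  ∠EZS = 127.05°

Step 9: From SE = 15, SZ = 13, EZ = 3, by the inverse law of cosines:
  cos(∠ESZ) = (SE² + SZ² - EZ²) / (2·SE·SZ)
  ∠ESZ = 9.18°

Step 10: From AB = 9·√3, AE = 9, BE = 9, by the inverse law of cosines:
  cos(∠BAE) = (AB² + AE² - BE²) / (2·AB·AE)
  ∠BAE = 30°

Step 11: From EB = 9, EU = 15, BU = 12, by the inverse law of cosines:
  cos(∠BEU) = (EB² + EU² - BU²) / (2·EB·EU)
  ∠BEU = 53.13°

Step 12: From ZE = 3, ZP = 3·√17, EP = 12, by the inverse law of cosines:
  cos(∠EZP) = (ZE² + ZP² - EP²) / (2·ZE·ZP)
  ∠EZP = 75.96°

Step 13: From PE = 12, PZ = 3·√17, EZ = 3, by the inverse law of cosines:
  cos(∠EPZ) = (PE² + PZ² - EZ²) / (2·PE·PZ)
  ∠EPZ = 14.04°

Step 14: From BA = 9·√3, BE = 9, AE = 9, by the inverse law of cosines:
  cos(∠ABE) = (BA² + BE² - AE²) / (2·BA·BE)
  ∠ABE = 30°

Step 15: From UB = 12, UE = 15, BE = 9, by the inverse law of cosines:
  cos(∠BUE) = (UB² + UE² - BE²) / (2·UB·UE)
  ∠BUE = 36.87°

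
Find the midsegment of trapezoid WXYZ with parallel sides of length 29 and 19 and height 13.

midsegment = (29 + 19) / 2 = 48 / 2 = 24

24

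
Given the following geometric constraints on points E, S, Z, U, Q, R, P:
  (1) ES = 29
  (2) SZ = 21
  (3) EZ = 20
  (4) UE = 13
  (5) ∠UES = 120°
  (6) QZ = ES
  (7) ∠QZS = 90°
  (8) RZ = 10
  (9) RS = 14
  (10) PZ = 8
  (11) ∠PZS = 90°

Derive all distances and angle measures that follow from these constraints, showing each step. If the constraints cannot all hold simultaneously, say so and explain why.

The constraints are consistent.

From the given relations:
  QZ = ES = 29

Step 1: From SE = 29, EU = 13, and ∠SEU = 120°, by the law of cosines:
  SU² = SE² + EU² - 2·SE·EU·cos(120°) = 841 + 169 + 377 = 1387
  SU ≈ 37.24

Step 2: From SZ = 21, ZQ = 29, and ∠SZQ = 90°, by the law of cosines:
  SQ² = SZ² + ZQ² - 2·SZ·ZQ·cos(90°) = 441 + 841 - 0 = 1282
  SQ ≈ 35.81

Step 3: From SZ = 21, ZP = 8, and ∠SZP = 90°, by the law of cosines:
  SP² = SZ² + ZP² - 2·SZ·ZP·cos(90°) = 441 + 64 - 0 = 505
  SP ≈ 22.47

Step 4: From ES = 29, EZ = 20, SZ = 21, by the inverse law of cosines:
  cos(∠SEZ) = (ES² + EZ² - SZ²) / (2·ES·EZ)
  ∠SEZ = 46.4°

Step 5: From SE = 29, SZ = 21, EZ = 20, by the inverse law of cosines:
  cos(∠ESZ) = (SE² + SZ² - EZ²) / (2·SE·SZ)
  ∠ESZ = 43.6°

Step 6: From SR = 14, SZ = 21, RZ = 10, by the inverse law of cosines:
  cos(∠RSZ) = (SR² + SZ² - RZ²) / (2·SR·SZ)
  ∠RSZ = 24.04°

Step 7: From ZE = 20, ZS = 21, ES = 29, by the inverse law of cosines:
  cos(∠EZS) = (ZE² + ZS² - ES²) / (2·ZE·ZS)
  ∠EZS = 90°

Step 8: From ZR = 10, ZS = 21, RS = 14, by the inverse law of cosines:
  cos(∠RZS) = (ZR² + ZS² - RS²) / (2·ZR·ZS)
  ∠RZS = 34.77°

Step 9: From RS = 14, RZ = 10, SZ = 21, by the inverse law of cosines:
  cos(∠SRZ) = (RS² + RZ² - SZ²) / (2·RS·RZ)
  ∠SRZ = 121.19°

Step 10: From SE = 29, SU = 37.24, EU = 13, by the inverse law of cosines:
  cos(∠ESU) = (SE² + SU² - EU²) / (2·SE·SU)
  ∠ESU = 17.6°

Step 11: From SP = 22.47, SZ = 21, PZ = 8, by the inverse law of cosines:
  cos(∠PSZ) = (SP² + SZ² - PZ²) / (2·SP·SZ)
  ∠PSZ = 20.85°

Step 12: From SQ = 35.81, SZ = 21, QZ = 29, by the inverse law of cosines:
  cos(∠QSZ) = (SQ² + SZ² - QZ²) / (2·SQ·SZ)
  ∠QSZ = 54.09°

Step 13: From UE = 13, US = 37.24, ES = 29, by the inverse law of cosines:
  cos(∠EUS) = (UE² + US² - ES²) / (2·UE·US)
  ∠EUS = 42.4°

Step 14: From QS = 35.81, QZ = 29, SZ = 21, by the inverse law of cosines:
  cos(∠SQZ) = (QS² + QZ² - SZ²) / (2·QS·QZ)
  ∠SQZ = 35.91°

Step 15: From PS = 22.47, PZ = 8, SZ = 21, by the inverse law of cosines:
  cos(∠SPZ) = (PS² + PZ² - SZ²) / (2·PS·PZ)
  ∠SPZ = 69.15°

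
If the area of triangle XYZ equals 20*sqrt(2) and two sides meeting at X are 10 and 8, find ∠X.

sin(C) = 2 * 20*sqrt(2) / (10 * 8) = sqrt(2)/2, so C = arcsin(sqrt(2)/2) = 45°.
Since sin(180° - C) = sin(C), the obtuse angle 135° gives the same area, so C = 45° or C = 135°.

45° or 135°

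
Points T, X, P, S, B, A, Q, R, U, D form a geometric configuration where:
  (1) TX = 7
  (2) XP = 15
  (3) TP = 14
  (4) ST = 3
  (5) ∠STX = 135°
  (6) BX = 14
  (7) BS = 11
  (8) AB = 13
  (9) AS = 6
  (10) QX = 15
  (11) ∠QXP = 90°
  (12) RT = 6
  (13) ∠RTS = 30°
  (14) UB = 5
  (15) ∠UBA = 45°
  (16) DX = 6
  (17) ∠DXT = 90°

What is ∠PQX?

Step 1: By the law of cosines on triangle QXP: QP² = 15² + 15² − 2·15·15·cos(90°) = 450, so QP = 15·√2.
Step 2: By the inverse law of cosines on triangle PQX: cos(∠PQX) = ((15·√2)² + 15² − 15²) / (2·15·√2·15) = 450/636.4 = 0.7071, so ∠PQX = 45°.

Therefore, the measure of angle ∠PQX = 45°.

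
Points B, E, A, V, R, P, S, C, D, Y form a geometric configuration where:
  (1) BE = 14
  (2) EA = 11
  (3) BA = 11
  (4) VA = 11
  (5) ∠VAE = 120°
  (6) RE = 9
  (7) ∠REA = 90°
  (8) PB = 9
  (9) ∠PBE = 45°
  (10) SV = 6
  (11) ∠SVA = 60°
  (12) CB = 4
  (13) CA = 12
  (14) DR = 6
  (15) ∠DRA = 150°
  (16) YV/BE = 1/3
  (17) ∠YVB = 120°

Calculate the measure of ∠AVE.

Step 1: By the law of cosines on triangle VAE: VE² = 11² + 11² − 2·11·11·cos(120°) = 363, so VE = 11·√3.
Step 2: By the inverse law of cosines on triangle AVE: cos(∠AVE) = (11² + (11·√3)² − 11²) / (2·11·11·√3) = 363/419.16 = 0.866, so ∠AVE = 30°.

Therefore, the measure of angle ∠AVE = 30°.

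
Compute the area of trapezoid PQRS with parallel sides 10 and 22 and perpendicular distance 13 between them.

Area = (10 + 22) * 13 / 2 = 416 / 2 = 208

208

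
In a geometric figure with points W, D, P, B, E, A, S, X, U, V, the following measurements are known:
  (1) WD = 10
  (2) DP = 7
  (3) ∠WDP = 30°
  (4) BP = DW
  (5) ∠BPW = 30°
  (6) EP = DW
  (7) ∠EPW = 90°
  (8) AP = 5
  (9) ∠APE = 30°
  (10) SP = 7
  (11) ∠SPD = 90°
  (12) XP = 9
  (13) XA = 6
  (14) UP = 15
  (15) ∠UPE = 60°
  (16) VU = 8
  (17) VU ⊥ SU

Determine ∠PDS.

Step 1: By the law of cosines on triangle DPS: DS² = 7² + 7² − 2·7·7·cos(90°) = 98, so DS = 7·√2.
Step 2: By the inverse law of cosines on triangle PDS: cos(∠PDS) = (7² + (7·√2)² − 7²) / (2·7·7·√2) = 98/138.59 = 0.7071, so ∠PDS = 45°.

Therefore, the measure of angle ∠PDS = 45°.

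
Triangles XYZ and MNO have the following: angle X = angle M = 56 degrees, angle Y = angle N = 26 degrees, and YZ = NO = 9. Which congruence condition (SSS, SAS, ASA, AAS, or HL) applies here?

The given information provides:
angle X = angle M = 56 degrees, angle Y = angle N = 26 degrees, and YZ = NO = 9
This matches the AAS congruence theorem.
Two pairs of corresponding angles and a non-included side are equal (Angle-Angle-Side).

AAS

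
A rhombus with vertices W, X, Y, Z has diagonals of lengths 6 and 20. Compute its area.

The diagonals of a rhombus divide it into four right triangles.
Each triangle has legs 6/ 2 = 3 and 20/2 = 10, so each has area (1/2)*3*10 = 15.
Four such triangles give total area = (d1 * d2) / 2 = 60.

60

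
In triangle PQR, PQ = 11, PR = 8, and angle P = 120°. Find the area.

Area = (1/2) * PQ * PR * sin(P)
Area = (1/2) * 11 * 8 * sin(120°)
Area = (1/2) * 11 * 8 * sqrt(3)/2
Area = 22*sqrt(3)

22*sqrt(3)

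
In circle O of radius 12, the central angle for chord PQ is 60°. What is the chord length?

Chord = 2(12) sin(30°) = 12

12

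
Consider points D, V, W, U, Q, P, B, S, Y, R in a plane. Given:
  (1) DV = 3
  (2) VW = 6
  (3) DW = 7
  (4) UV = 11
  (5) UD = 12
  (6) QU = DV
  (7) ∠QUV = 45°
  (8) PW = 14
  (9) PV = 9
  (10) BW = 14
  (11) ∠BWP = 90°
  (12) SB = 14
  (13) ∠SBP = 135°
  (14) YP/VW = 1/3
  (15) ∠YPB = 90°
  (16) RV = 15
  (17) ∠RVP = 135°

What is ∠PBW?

Step 1: By the law of cosines on triangle BWP: BP² = 14² + 14² − 2·14·14·cos(90°) = 392, so BP = 14·√2.
Step 2: By the inverse law of cosines on triangle PBW: cos(∠PBW) = ((14·√2)² + 14² − 14²) / (2·14·√2·14) = 392/554.37 = 0.7071, so ∠PBW = 45°.

Therefore, the measure of angle ∠PBW = 45°.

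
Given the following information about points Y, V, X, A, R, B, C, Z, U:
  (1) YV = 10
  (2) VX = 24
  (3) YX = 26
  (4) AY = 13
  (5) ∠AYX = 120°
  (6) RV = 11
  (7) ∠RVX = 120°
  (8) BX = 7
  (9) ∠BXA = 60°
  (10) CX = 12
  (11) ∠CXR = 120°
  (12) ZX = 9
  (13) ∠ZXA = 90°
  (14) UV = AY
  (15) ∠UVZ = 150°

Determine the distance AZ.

Step 1: By the law of cosines on triangle XYA: XA² = 26² + 13² − 2·26·13·cos(120°) = 1183, so XA = 13·√7.
Step 2: By the law of cosines on triangle AXZ: AZ² = (13·√7)² + 9² − 2·13·√7·9·cos(90°) = 1264, so AZ = 4·√79.

Therefore, the length of AZ = 4·√79.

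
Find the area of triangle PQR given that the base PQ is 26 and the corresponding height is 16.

Area = (1/2) * base * height
Area = (1/2) * 26 * 16
Area = 208

208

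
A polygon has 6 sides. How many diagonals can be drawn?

Total line segments between 6 vertices = C(6,2) = 15.
Subtract the 6 sides: 15 - 6 = 9 diagonals.

9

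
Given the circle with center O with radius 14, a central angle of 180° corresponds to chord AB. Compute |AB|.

Chord length = 2r sin(θ/2)
= 2 × 14 × sin(180°/2)
= 2 × 14 × sin(90°)
= 28

28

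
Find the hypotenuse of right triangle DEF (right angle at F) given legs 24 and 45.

DE = sqrt(24^2 + 45^2) = sqrt(2601) = 51

51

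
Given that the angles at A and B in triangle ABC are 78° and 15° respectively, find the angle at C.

The interior angles sum to 180°: angle C = 180 - 78 - 15 = 87°.
The triangle is acute (angles 78°, 15°, 87°).

87 degrees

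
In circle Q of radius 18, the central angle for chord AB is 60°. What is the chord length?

Chord = 2(18) sin(30°) = 18

18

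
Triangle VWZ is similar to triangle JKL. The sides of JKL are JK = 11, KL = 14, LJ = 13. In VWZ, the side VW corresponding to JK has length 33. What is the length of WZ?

Similar triangles have proportional sides. Setting up the proportion:
VW / JK = WZ / KL
33 / 11 = WZ / 14
WZ = 14 * 33 / 11 = 42.

42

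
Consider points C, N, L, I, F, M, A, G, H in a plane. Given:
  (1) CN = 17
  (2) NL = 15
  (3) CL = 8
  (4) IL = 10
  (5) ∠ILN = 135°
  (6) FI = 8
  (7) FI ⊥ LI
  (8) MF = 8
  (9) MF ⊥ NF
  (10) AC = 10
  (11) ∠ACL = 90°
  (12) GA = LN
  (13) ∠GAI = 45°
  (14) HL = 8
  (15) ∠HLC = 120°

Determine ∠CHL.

Step 1: By the law of cosines on triangle HLC: HC² = 8² + 8² − 2·8·8·cos(120°) = 192, so HC = 8·√3.
Step 2: By the inverse law of cosines on triangle CHL: cos(∠CHL) = ((8·√3)² + 8² − 8²) / (2·8·√3·8) = 192/221.7 = 0.866, so ∠CHL = 30°.

Therefore, the measure of angle ∠CHL = 30°.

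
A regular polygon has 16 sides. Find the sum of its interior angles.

The sum of interior angles of an n-sided polygon is (n - 2) * 180.
For n = 16: (16 - 2) * 180 = 14 * 180 = 2520 degrees.

2520 degrees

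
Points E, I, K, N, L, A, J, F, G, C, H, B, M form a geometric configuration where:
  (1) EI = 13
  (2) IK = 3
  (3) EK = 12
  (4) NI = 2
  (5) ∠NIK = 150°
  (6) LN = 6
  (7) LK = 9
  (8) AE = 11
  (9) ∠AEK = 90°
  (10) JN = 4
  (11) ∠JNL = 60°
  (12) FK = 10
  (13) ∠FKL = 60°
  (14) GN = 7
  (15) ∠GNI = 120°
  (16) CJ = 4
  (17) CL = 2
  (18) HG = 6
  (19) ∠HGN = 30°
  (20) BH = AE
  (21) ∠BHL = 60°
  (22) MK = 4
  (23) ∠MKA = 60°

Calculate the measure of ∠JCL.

Step 1: By the law of cosines on triangle JNL: JL² = 4² + 6² − 2·4·6·cos(60°) = 28, so JL = 2·√7.
Step 2: By the inverse law of cosines on triangle JCL: cos(∠JCL) = (4² + 2² − (2·√7)²) / (2·4·2) = -8/16 = -0.5, so ∠JCL = 120°.

Therefore, the measure of angle ∠JCL = 120°.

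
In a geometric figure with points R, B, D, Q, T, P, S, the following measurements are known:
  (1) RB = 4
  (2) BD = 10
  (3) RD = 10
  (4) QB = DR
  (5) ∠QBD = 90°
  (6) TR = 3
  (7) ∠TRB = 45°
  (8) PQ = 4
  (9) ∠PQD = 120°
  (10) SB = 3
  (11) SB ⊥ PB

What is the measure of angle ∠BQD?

From the given relations: QB = DR = 10.
Step 1: By the law of cosines on triangle QBD: QD² = 10² + 10² − 2·10·10·cos(90°) = 200, so QD = 10·√2.
Step 2: By the inverse law of cosines on triangle BQD: cos(∠BQD) = (10² + (10·√2)² − 10²) / (2·10·10·√2) = 200/282.84 = 0.7071, so ∠BQD = 45°.

Therefore, the measure of angle ∠BQD = 45°.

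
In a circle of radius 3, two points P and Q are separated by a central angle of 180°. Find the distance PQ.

Chord length = 2r sin(θ/2)
= 2 × 3 × sin(180°/2)
= 2 × 3 × sin(90°)
= 6

6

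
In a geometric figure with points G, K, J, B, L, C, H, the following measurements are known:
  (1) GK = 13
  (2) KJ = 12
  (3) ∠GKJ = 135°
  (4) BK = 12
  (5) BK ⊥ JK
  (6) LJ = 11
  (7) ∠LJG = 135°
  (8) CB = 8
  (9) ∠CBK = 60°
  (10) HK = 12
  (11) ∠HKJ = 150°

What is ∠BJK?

Step 1: By the law of cosines on triangle JKB: JB² = 12² + 12² − 2·12·12·cos(90°) = 288, so JB = 12·√2.
Step 2: By the inverse law of cosines on triangle BJK: cos(∠BJK) = ((12·√2)² + 12² − 12²) / (2·12·√2·12) = 288/407.29 = 0.7071, so ∠BJK = 45°.

Therefore, the measure of angle ∠BJK = 45°.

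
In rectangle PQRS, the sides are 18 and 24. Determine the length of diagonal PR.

Using the Pythagorean theorem:
d² = 18² + 24² = 324 + 576 = 900
d = sqrt(900) = 30

30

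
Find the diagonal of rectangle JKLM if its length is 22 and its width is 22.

A rectangle's diagonal splits it into two right triangles, with the diagonal as the hypotenuse.
By the Pythagorean theorem, d^2 = 22^2 + 22^2 = 968.
Therefore d = sqrt(968) = 22*sqrt(2).

22*sqrt(2)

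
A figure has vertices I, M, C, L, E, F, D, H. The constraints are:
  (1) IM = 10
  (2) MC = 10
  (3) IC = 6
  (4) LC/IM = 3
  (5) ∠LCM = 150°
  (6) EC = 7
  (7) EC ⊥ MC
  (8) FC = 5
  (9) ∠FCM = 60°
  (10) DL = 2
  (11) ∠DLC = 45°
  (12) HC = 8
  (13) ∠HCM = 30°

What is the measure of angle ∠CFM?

Step 1: By the law of cosines on triangle FCM: FM² = 5² + 10² − 2·5·10·cos(60°) = 75, so FM = 5·√3.
Step 2: By the inverse law of cosines on triangle CFM: cos(∠CFM) = (5² + (5·√3)² − 10²) / (2·5·5·√3) = 0/86.6 = 0, so ∠CFM = 90°.

Therefore, the measure of angle ∠CFM = 90°.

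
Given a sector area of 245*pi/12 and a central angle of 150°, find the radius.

The sector covers 150°/360° = 5/12 of the full circle.
Full circle area = 245*pi/12 / 5/12 = 49*pi.
Since full area = πr², we get r² = 49*pi/π = 49, so r = 7.

7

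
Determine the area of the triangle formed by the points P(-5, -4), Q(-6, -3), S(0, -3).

The Shoelace formula computes the area from vertex coordinates by summing cross products.
For vertices (-5,-4), (-6,-3), (0,-3):
Signed sum = -5*-3 - -6*-4 + -6*-3 - 0*-3 + 0*-4 - -5*-3
= -9 + 18 + -15 = -6
Area = (1/2)|-6| = 3.

3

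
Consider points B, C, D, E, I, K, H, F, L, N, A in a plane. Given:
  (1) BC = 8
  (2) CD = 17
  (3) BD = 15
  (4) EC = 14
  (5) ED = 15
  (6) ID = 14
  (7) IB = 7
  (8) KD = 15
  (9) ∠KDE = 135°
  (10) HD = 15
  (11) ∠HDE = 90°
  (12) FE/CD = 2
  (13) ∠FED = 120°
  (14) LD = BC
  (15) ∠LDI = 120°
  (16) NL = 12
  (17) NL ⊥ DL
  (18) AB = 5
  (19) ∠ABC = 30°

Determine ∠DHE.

Step 1: By the law of cosines on triangle HDE: HE² = 15² + 15² − 2·15·15·cos(90°) = 450, so HE = 15·√2.
Step 2: By the inverse law of cosines on triangle DHE: cos(∠DHE) = (15² + (15·√2)² − 15²) / (2·15·15·√2) = 450/636.4 = 0.7071, so ∠DHE = 45°.

Therefore, the measure of angle ∠DHE = 45°.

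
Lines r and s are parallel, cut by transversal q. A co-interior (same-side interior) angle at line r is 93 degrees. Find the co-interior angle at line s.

Co-interior angles (same-side interior) formed by parallel lines and a transversal are supplementary (sum to 180 degrees).
The given angle is 93 degrees.
The co-interior angle = 180 - 93 = 87 degrees.

87 degrees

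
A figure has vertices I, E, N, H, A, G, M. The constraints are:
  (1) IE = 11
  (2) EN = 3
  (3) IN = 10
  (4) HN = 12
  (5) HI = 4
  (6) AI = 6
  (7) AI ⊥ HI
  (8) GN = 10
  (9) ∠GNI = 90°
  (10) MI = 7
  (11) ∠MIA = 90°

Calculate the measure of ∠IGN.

Step 1: By the law of cosines on triangle GNI: GI² = 10² + 10² − 2·10·10·cos(90°) = 200, so GI = 10·√2.
Step 2: By the inverse law of cosines on triangle IGN: cos(∠IGN) = ((10·√2)² + 10² − 10²) / (2·10·√2·10) = 200/282.84 = 0.7071, so ∠IGN = 45°.

Therefore, the measure of angle ∠IGN = 45°.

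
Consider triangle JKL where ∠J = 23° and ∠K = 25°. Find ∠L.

By the triangle angle sum property, the three interior angles of any triangle add up to 180°.
We know angle J = 23° and angle K = 25°, so their sum is 48°.
Therefore angle L = 180° - 48° = 132°.

132 degrees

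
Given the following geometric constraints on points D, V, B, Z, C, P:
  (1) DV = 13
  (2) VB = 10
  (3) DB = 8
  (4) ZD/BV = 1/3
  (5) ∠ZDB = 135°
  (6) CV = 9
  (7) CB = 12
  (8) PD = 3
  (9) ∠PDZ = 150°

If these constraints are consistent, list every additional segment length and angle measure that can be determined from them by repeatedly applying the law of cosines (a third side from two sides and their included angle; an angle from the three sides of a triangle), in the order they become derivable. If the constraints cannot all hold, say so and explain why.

The constraints are consistent. Derivable facts, in order:
After 1 step:
- BZ ≈ 10.62
- ZP ≈ 6.12
- ∠BCV = 54.64°
- ∠BDV = 50.25°
- ∠BVC = 78.14°
- ∠BVD = 37.96°
- ∠CBV = 47.22°
- ∠DBV = 91.79°
After 2 steps:
- ∠BZD = 32.18°
- ∠DBZ = 12.82°
- ∠DPZ = 15.81°
- ∠DZP = 14.19°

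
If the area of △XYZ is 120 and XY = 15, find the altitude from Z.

Rearranging the area formula Area = (1/2) * base * height:
height = 2 * Area / base = 2 * 120 / 15 = 16.

16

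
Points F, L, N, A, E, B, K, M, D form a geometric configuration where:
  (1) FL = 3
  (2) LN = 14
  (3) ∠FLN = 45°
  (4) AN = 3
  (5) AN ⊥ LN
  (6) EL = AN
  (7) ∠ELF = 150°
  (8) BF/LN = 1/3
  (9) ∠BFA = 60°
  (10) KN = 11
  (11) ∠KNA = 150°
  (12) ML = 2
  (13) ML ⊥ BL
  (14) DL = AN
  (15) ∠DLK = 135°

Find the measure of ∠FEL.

From the given relations: EL = AN = 3.
Step 1: By the law of cosines on triangle ELF: EF² = 3² + 3² − 2·3·3·cos(150°) = 33.59, so EF ≈ 5.8.
Step 2: By the inverse law of cosines on triangle FEL: cos(∠FEL) = (5.8² + 3² − 3²) / (2·5.8·3) = 33.59/34.77 = 0.9659, so ∠FEL = 15°.

Therefore, the measure of angle ∠FEL = 15°.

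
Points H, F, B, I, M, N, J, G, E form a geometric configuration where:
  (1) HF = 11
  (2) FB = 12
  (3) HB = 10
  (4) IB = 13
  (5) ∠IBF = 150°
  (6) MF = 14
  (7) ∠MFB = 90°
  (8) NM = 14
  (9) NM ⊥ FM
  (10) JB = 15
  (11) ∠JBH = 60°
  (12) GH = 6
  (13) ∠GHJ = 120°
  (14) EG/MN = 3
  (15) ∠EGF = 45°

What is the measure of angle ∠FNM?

Step 1: By the law of cosines on triangle NMF: NF² = 14² + 14² − 2·14·14·cos(90°) = 392, so NF = 14·√2.
Step 2: By the inverse law of cosines on triangle FNM: cos(∠FNM) = ((14·√2)² + 14² − 14²) / (2·14·√2·14) = 392/554.37 = 0.7071, so ∠FNM = 45°.

Therefore, the measure of angle ∠FNM = 45°.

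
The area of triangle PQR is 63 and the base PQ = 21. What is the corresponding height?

height = 2 * 63 / 21 = 6

6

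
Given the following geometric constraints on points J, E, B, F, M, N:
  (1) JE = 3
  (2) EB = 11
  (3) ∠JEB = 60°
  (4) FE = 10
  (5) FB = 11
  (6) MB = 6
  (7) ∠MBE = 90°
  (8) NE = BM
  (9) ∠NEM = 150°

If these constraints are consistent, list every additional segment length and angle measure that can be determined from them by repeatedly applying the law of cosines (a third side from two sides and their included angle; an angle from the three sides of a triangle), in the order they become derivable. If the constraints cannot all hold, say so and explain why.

The constraints are consistent. Derivable facts, in order:
After 1 step:
- EM = √157
- JB = √97
- ∠BEF = 62.96°
- ∠BFE = 62.96°
- ∠EBF = 54.07°
After 2 steps:
- MN ≈ 17.98
- ∠BEM = 28.61°
- ∠BJE = 104.7°
- ∠BME = 61.39°
- ∠EBJ = 15.3°
After 3 steps:
- ∠EMN = 9.61°
- ∠ENM = 20.39°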